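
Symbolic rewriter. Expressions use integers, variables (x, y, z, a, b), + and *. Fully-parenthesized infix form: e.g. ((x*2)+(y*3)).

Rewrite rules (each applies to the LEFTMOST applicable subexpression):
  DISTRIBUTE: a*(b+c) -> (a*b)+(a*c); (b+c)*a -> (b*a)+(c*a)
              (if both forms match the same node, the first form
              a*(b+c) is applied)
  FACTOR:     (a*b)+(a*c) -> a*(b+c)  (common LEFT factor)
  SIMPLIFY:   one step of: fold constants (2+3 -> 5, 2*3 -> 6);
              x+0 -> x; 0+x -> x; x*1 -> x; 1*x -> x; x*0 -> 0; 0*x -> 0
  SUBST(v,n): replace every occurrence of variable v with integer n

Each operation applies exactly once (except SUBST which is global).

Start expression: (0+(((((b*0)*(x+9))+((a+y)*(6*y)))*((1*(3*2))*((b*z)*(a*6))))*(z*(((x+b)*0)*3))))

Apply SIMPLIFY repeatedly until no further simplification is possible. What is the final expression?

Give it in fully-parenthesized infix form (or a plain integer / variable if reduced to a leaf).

Answer: 0

Derivation:
Start: (0+(((((b*0)*(x+9))+((a+y)*(6*y)))*((1*(3*2))*((b*z)*(a*6))))*(z*(((x+b)*0)*3))))
Step 1: at root: (0+(((((b*0)*(x+9))+((a+y)*(6*y)))*((1*(3*2))*((b*z)*(a*6))))*(z*(((x+b)*0)*3)))) -> (((((b*0)*(x+9))+((a+y)*(6*y)))*((1*(3*2))*((b*z)*(a*6))))*(z*(((x+b)*0)*3))); overall: (0+(((((b*0)*(x+9))+((a+y)*(6*y)))*((1*(3*2))*((b*z)*(a*6))))*(z*(((x+b)*0)*3)))) -> (((((b*0)*(x+9))+((a+y)*(6*y)))*((1*(3*2))*((b*z)*(a*6))))*(z*(((x+b)*0)*3)))
Step 2: at LLLL: (b*0) -> 0; overall: (((((b*0)*(x+9))+((a+y)*(6*y)))*((1*(3*2))*((b*z)*(a*6))))*(z*(((x+b)*0)*3))) -> ((((0*(x+9))+((a+y)*(6*y)))*((1*(3*2))*((b*z)*(a*6))))*(z*(((x+b)*0)*3)))
Step 3: at LLL: (0*(x+9)) -> 0; overall: ((((0*(x+9))+((a+y)*(6*y)))*((1*(3*2))*((b*z)*(a*6))))*(z*(((x+b)*0)*3))) -> (((0+((a+y)*(6*y)))*((1*(3*2))*((b*z)*(a*6))))*(z*(((x+b)*0)*3)))
Step 4: at LL: (0+((a+y)*(6*y))) -> ((a+y)*(6*y)); overall: (((0+((a+y)*(6*y)))*((1*(3*2))*((b*z)*(a*6))))*(z*(((x+b)*0)*3))) -> ((((a+y)*(6*y))*((1*(3*2))*((b*z)*(a*6))))*(z*(((x+b)*0)*3)))
Step 5: at LRL: (1*(3*2)) -> (3*2); overall: ((((a+y)*(6*y))*((1*(3*2))*((b*z)*(a*6))))*(z*(((x+b)*0)*3))) -> ((((a+y)*(6*y))*((3*2)*((b*z)*(a*6))))*(z*(((x+b)*0)*3)))
Step 6: at LRL: (3*2) -> 6; overall: ((((a+y)*(6*y))*((3*2)*((b*z)*(a*6))))*(z*(((x+b)*0)*3))) -> ((((a+y)*(6*y))*(6*((b*z)*(a*6))))*(z*(((x+b)*0)*3)))
Step 7: at RRL: ((x+b)*0) -> 0; overall: ((((a+y)*(6*y))*(6*((b*z)*(a*6))))*(z*(((x+b)*0)*3))) -> ((((a+y)*(6*y))*(6*((b*z)*(a*6))))*(z*(0*3)))
Step 8: at RR: (0*3) -> 0; overall: ((((a+y)*(6*y))*(6*((b*z)*(a*6))))*(z*(0*3))) -> ((((a+y)*(6*y))*(6*((b*z)*(a*6))))*(z*0))
Step 9: at R: (z*0) -> 0; overall: ((((a+y)*(6*y))*(6*((b*z)*(a*6))))*(z*0)) -> ((((a+y)*(6*y))*(6*((b*z)*(a*6))))*0)
Step 10: at root: ((((a+y)*(6*y))*(6*((b*z)*(a*6))))*0) -> 0; overall: ((((a+y)*(6*y))*(6*((b*z)*(a*6))))*0) -> 0
Fixed point: 0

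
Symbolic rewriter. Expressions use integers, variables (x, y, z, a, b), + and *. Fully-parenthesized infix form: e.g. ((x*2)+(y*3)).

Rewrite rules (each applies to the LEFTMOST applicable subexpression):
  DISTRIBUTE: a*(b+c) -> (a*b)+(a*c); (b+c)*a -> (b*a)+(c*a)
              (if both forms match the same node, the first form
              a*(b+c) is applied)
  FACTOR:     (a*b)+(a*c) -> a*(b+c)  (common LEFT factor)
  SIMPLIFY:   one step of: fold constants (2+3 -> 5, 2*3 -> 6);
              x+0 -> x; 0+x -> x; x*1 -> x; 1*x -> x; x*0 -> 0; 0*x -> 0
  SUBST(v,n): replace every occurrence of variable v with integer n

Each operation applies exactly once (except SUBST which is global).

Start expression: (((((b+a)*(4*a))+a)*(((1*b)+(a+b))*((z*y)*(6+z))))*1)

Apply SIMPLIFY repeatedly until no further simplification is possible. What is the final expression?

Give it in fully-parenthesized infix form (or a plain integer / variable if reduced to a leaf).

Start: (((((b+a)*(4*a))+a)*(((1*b)+(a+b))*((z*y)*(6+z))))*1)
Step 1: at root: (((((b+a)*(4*a))+a)*(((1*b)+(a+b))*((z*y)*(6+z))))*1) -> ((((b+a)*(4*a))+a)*(((1*b)+(a+b))*((z*y)*(6+z)))); overall: (((((b+a)*(4*a))+a)*(((1*b)+(a+b))*((z*y)*(6+z))))*1) -> ((((b+a)*(4*a))+a)*(((1*b)+(a+b))*((z*y)*(6+z))))
Step 2: at RLL: (1*b) -> b; overall: ((((b+a)*(4*a))+a)*(((1*b)+(a+b))*((z*y)*(6+z)))) -> ((((b+a)*(4*a))+a)*((b+(a+b))*((z*y)*(6+z))))
Fixed point: ((((b+a)*(4*a))+a)*((b+(a+b))*((z*y)*(6+z))))

Answer: ((((b+a)*(4*a))+a)*((b+(a+b))*((z*y)*(6+z))))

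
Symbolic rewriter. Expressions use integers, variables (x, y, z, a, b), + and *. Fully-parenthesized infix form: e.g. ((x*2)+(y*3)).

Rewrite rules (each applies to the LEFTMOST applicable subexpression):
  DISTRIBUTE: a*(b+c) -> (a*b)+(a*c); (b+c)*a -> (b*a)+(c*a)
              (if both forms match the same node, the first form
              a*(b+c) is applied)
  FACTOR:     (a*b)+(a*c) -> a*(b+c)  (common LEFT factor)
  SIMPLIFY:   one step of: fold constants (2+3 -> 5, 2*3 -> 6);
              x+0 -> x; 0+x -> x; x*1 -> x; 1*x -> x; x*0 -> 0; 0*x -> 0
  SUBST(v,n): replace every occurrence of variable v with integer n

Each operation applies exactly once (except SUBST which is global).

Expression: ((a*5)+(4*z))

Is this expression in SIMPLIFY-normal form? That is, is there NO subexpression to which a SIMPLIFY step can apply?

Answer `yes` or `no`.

Answer: yes

Derivation:
Expression: ((a*5)+(4*z))
Scanning for simplifiable subexpressions (pre-order)...
  at root: ((a*5)+(4*z)) (not simplifiable)
  at L: (a*5) (not simplifiable)
  at R: (4*z) (not simplifiable)
Result: no simplifiable subexpression found -> normal form.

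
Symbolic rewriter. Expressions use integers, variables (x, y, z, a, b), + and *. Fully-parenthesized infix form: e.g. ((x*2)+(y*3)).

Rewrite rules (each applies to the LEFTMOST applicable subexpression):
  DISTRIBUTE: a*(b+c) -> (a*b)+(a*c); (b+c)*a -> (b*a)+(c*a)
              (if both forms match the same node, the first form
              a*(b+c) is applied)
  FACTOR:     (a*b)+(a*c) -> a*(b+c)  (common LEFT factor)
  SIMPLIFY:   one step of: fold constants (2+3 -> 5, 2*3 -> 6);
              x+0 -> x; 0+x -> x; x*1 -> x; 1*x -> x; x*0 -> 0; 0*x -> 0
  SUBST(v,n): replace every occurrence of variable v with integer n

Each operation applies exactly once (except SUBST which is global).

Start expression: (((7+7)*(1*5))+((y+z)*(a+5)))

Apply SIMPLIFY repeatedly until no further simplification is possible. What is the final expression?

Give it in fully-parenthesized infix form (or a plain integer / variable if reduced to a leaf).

Answer: (70+((y+z)*(a+5)))

Derivation:
Start: (((7+7)*(1*5))+((y+z)*(a+5)))
Step 1: at LL: (7+7) -> 14; overall: (((7+7)*(1*5))+((y+z)*(a+5))) -> ((14*(1*5))+((y+z)*(a+5)))
Step 2: at LR: (1*5) -> 5; overall: ((14*(1*5))+((y+z)*(a+5))) -> ((14*5)+((y+z)*(a+5)))
Step 3: at L: (14*5) -> 70; overall: ((14*5)+((y+z)*(a+5))) -> (70+((y+z)*(a+5)))
Fixed point: (70+((y+z)*(a+5)))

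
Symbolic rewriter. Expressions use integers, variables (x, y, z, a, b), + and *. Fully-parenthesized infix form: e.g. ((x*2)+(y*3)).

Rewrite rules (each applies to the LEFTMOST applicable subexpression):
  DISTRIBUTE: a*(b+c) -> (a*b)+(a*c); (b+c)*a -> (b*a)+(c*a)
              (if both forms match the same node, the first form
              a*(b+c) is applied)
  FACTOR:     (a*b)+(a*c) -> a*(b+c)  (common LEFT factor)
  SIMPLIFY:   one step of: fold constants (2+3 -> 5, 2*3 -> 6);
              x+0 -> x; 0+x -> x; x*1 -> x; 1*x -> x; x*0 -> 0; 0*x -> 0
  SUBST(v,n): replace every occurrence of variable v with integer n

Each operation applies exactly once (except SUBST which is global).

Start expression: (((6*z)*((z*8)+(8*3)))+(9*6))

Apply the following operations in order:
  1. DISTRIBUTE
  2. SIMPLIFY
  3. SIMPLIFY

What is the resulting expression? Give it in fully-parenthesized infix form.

Start: (((6*z)*((z*8)+(8*3)))+(9*6))
Apply DISTRIBUTE at L (target: ((6*z)*((z*8)+(8*3)))): (((6*z)*((z*8)+(8*3)))+(9*6)) -> ((((6*z)*(z*8))+((6*z)*(8*3)))+(9*6))
Apply SIMPLIFY at LRR (target: (8*3)): ((((6*z)*(z*8))+((6*z)*(8*3)))+(9*6)) -> ((((6*z)*(z*8))+((6*z)*24))+(9*6))
Apply SIMPLIFY at R (target: (9*6)): ((((6*z)*(z*8))+((6*z)*24))+(9*6)) -> ((((6*z)*(z*8))+((6*z)*24))+54)

Answer: ((((6*z)*(z*8))+((6*z)*24))+54)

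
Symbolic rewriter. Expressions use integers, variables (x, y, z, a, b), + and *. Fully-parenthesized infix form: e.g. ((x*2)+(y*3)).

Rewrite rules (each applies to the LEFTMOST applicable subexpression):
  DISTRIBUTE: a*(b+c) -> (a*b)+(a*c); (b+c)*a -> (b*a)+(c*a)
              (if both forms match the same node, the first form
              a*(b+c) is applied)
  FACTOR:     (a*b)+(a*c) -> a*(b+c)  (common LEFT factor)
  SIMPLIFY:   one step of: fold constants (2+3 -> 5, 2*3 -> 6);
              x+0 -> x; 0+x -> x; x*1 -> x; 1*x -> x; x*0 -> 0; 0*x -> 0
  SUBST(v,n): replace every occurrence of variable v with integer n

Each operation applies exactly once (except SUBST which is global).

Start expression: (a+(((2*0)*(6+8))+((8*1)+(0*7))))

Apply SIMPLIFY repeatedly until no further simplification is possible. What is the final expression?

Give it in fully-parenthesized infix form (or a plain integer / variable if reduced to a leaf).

Answer: (a+8)

Derivation:
Start: (a+(((2*0)*(6+8))+((8*1)+(0*7))))
Step 1: at RLL: (2*0) -> 0; overall: (a+(((2*0)*(6+8))+((8*1)+(0*7)))) -> (a+((0*(6+8))+((8*1)+(0*7))))
Step 2: at RL: (0*(6+8)) -> 0; overall: (a+((0*(6+8))+((8*1)+(0*7)))) -> (a+(0+((8*1)+(0*7))))
Step 3: at R: (0+((8*1)+(0*7))) -> ((8*1)+(0*7)); overall: (a+(0+((8*1)+(0*7)))) -> (a+((8*1)+(0*7)))
Step 4: at RL: (8*1) -> 8; overall: (a+((8*1)+(0*7))) -> (a+(8+(0*7)))
Step 5: at RR: (0*7) -> 0; overall: (a+(8+(0*7))) -> (a+(8+0))
Step 6: at R: (8+0) -> 8; overall: (a+(8+0)) -> (a+8)
Fixed point: (a+8)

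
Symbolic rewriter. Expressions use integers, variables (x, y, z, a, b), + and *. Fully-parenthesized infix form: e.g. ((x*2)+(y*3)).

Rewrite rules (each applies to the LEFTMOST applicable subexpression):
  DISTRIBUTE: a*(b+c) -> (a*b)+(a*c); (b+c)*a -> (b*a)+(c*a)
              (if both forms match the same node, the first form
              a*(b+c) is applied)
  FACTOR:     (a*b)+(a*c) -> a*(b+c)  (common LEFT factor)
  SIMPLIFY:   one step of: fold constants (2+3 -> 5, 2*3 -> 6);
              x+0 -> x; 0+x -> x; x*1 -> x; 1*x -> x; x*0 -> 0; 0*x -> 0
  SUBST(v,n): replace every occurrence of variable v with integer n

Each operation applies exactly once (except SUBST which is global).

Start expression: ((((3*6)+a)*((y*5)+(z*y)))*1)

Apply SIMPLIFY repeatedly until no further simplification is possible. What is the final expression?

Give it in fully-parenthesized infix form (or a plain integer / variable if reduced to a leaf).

Start: ((((3*6)+a)*((y*5)+(z*y)))*1)
Step 1: at root: ((((3*6)+a)*((y*5)+(z*y)))*1) -> (((3*6)+a)*((y*5)+(z*y))); overall: ((((3*6)+a)*((y*5)+(z*y)))*1) -> (((3*6)+a)*((y*5)+(z*y)))
Step 2: at LL: (3*6) -> 18; overall: (((3*6)+a)*((y*5)+(z*y))) -> ((18+a)*((y*5)+(z*y)))
Fixed point: ((18+a)*((y*5)+(z*y)))

Answer: ((18+a)*((y*5)+(z*y)))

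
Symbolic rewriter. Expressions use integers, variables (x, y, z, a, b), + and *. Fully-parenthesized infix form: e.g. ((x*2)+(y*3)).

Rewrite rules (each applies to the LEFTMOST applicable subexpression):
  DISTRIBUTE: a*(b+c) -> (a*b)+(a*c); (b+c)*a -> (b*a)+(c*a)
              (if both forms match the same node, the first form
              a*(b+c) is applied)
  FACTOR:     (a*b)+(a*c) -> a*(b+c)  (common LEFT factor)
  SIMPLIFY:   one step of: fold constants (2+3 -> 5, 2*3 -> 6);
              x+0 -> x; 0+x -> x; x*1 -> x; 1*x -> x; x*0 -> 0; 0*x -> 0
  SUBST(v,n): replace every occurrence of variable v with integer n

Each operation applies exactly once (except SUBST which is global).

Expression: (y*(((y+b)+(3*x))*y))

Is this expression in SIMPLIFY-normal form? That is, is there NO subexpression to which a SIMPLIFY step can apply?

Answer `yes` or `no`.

Answer: yes

Derivation:
Expression: (y*(((y+b)+(3*x))*y))
Scanning for simplifiable subexpressions (pre-order)...
  at root: (y*(((y+b)+(3*x))*y)) (not simplifiable)
  at R: (((y+b)+(3*x))*y) (not simplifiable)
  at RL: ((y+b)+(3*x)) (not simplifiable)
  at RLL: (y+b) (not simplifiable)
  at RLR: (3*x) (not simplifiable)
Result: no simplifiable subexpression found -> normal form.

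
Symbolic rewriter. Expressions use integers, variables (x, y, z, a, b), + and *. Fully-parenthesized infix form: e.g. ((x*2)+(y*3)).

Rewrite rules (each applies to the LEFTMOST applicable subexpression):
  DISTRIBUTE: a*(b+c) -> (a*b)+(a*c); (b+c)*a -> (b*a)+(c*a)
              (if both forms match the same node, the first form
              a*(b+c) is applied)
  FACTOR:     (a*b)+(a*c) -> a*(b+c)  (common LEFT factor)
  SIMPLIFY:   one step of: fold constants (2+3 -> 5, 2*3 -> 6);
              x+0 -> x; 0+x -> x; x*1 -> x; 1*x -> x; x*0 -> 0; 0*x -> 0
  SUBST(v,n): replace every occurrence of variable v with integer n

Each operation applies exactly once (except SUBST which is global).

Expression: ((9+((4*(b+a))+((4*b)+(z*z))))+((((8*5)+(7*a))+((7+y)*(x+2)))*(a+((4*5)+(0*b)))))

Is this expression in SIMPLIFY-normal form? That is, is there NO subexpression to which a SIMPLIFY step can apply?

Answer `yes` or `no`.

Answer: no

Derivation:
Expression: ((9+((4*(b+a))+((4*b)+(z*z))))+((((8*5)+(7*a))+((7+y)*(x+2)))*(a+((4*5)+(0*b)))))
Scanning for simplifiable subexpressions (pre-order)...
  at root: ((9+((4*(b+a))+((4*b)+(z*z))))+((((8*5)+(7*a))+((7+y)*(x+2)))*(a+((4*5)+(0*b))))) (not simplifiable)
  at L: (9+((4*(b+a))+((4*b)+(z*z)))) (not simplifiable)
  at LR: ((4*(b+a))+((4*b)+(z*z))) (not simplifiable)
  at LRL: (4*(b+a)) (not simplifiable)
  at LRLR: (b+a) (not simplifiable)
  at LRR: ((4*b)+(z*z)) (not simplifiable)
  at LRRL: (4*b) (not simplifiable)
  at LRRR: (z*z) (not simplifiable)
  at R: ((((8*5)+(7*a))+((7+y)*(x+2)))*(a+((4*5)+(0*b)))) (not simplifiable)
  at RL: (((8*5)+(7*a))+((7+y)*(x+2))) (not simplifiable)
  at RLL: ((8*5)+(7*a)) (not simplifiable)
  at RLLL: (8*5) (SIMPLIFIABLE)
  at RLLR: (7*a) (not simplifiable)
  at RLR: ((7+y)*(x+2)) (not simplifiable)
  at RLRL: (7+y) (not simplifiable)
  at RLRR: (x+2) (not simplifiable)
  at RR: (a+((4*5)+(0*b))) (not simplifiable)
  at RRR: ((4*5)+(0*b)) (not simplifiable)
  at RRRL: (4*5) (SIMPLIFIABLE)
  at RRRR: (0*b) (SIMPLIFIABLE)
Found simplifiable subexpr at path RLLL: (8*5)
One SIMPLIFY step would give: ((9+((4*(b+a))+((4*b)+(z*z))))+(((40+(7*a))+((7+y)*(x+2)))*(a+((4*5)+(0*b)))))
-> NOT in normal form.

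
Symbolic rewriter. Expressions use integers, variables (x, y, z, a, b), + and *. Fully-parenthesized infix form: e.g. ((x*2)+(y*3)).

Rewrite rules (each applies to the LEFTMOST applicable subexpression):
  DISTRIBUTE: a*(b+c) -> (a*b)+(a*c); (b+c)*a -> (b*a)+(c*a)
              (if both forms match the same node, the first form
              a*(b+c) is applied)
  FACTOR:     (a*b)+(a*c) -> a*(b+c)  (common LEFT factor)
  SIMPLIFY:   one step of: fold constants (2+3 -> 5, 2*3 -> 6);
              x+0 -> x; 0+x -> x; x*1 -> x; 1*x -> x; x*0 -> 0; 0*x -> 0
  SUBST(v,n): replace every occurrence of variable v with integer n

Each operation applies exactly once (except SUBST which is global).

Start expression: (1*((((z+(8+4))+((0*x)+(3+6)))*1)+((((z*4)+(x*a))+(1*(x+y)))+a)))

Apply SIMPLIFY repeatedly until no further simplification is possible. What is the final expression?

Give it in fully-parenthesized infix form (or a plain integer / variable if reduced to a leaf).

Start: (1*((((z+(8+4))+((0*x)+(3+6)))*1)+((((z*4)+(x*a))+(1*(x+y)))+a)))
Step 1: at root: (1*((((z+(8+4))+((0*x)+(3+6)))*1)+((((z*4)+(x*a))+(1*(x+y)))+a))) -> ((((z+(8+4))+((0*x)+(3+6)))*1)+((((z*4)+(x*a))+(1*(x+y)))+a)); overall: (1*((((z+(8+4))+((0*x)+(3+6)))*1)+((((z*4)+(x*a))+(1*(x+y)))+a))) -> ((((z+(8+4))+((0*x)+(3+6)))*1)+((((z*4)+(x*a))+(1*(x+y)))+a))
Step 2: at L: (((z+(8+4))+((0*x)+(3+6)))*1) -> ((z+(8+4))+((0*x)+(3+6))); overall: ((((z+(8+4))+((0*x)+(3+6)))*1)+((((z*4)+(x*a))+(1*(x+y)))+a)) -> (((z+(8+4))+((0*x)+(3+6)))+((((z*4)+(x*a))+(1*(x+y)))+a))
Step 3: at LLR: (8+4) -> 12; overall: (((z+(8+4))+((0*x)+(3+6)))+((((z*4)+(x*a))+(1*(x+y)))+a)) -> (((z+12)+((0*x)+(3+6)))+((((z*4)+(x*a))+(1*(x+y)))+a))
Step 4: at LRL: (0*x) -> 0; overall: (((z+12)+((0*x)+(3+6)))+((((z*4)+(x*a))+(1*(x+y)))+a)) -> (((z+12)+(0+(3+6)))+((((z*4)+(x*a))+(1*(x+y)))+a))
Step 5: at LR: (0+(3+6)) -> (3+6); overall: (((z+12)+(0+(3+6)))+((((z*4)+(x*a))+(1*(x+y)))+a)) -> (((z+12)+(3+6))+((((z*4)+(x*a))+(1*(x+y)))+a))
Step 6: at LR: (3+6) -> 9; overall: (((z+12)+(3+6))+((((z*4)+(x*a))+(1*(x+y)))+a)) -> (((z+12)+9)+((((z*4)+(x*a))+(1*(x+y)))+a))
Step 7: at RLR: (1*(x+y)) -> (x+y); overall: (((z+12)+9)+((((z*4)+(x*a))+(1*(x+y)))+a)) -> (((z+12)+9)+((((z*4)+(x*a))+(x+y))+a))
Fixed point: (((z+12)+9)+((((z*4)+(x*a))+(x+y))+a))

Answer: (((z+12)+9)+((((z*4)+(x*a))+(x+y))+a))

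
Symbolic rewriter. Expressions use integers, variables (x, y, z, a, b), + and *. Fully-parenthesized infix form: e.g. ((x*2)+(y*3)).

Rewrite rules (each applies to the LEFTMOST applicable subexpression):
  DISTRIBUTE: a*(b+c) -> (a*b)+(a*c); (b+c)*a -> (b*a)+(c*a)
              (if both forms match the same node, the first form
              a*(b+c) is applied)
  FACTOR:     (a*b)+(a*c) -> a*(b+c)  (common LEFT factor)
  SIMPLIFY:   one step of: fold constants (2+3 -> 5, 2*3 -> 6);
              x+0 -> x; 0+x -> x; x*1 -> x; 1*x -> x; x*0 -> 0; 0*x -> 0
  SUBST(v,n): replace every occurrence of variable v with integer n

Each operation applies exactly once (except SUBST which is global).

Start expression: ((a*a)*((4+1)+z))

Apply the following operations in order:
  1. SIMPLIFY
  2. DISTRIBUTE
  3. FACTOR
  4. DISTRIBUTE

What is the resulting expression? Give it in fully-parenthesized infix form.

Start: ((a*a)*((4+1)+z))
Apply SIMPLIFY at RL (target: (4+1)): ((a*a)*((4+1)+z)) -> ((a*a)*(5+z))
Apply DISTRIBUTE at root (target: ((a*a)*(5+z))): ((a*a)*(5+z)) -> (((a*a)*5)+((a*a)*z))
Apply FACTOR at root (target: (((a*a)*5)+((a*a)*z))): (((a*a)*5)+((a*a)*z)) -> ((a*a)*(5+z))
Apply DISTRIBUTE at root (target: ((a*a)*(5+z))): ((a*a)*(5+z)) -> (((a*a)*5)+((a*a)*z))

Answer: (((a*a)*5)+((a*a)*z))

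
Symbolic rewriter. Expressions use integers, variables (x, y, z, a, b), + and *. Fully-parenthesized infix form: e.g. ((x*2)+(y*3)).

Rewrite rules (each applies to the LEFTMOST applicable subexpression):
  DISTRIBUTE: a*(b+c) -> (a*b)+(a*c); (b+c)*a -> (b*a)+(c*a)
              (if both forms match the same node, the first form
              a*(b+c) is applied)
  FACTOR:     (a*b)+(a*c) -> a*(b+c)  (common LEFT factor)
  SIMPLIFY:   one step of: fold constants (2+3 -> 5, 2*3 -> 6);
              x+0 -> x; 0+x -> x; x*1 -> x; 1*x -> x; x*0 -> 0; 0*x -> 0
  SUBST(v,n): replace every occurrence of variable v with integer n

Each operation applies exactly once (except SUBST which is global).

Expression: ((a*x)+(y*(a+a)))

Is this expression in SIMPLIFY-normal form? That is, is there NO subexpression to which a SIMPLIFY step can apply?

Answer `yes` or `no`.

Answer: yes

Derivation:
Expression: ((a*x)+(y*(a+a)))
Scanning for simplifiable subexpressions (pre-order)...
  at root: ((a*x)+(y*(a+a))) (not simplifiable)
  at L: (a*x) (not simplifiable)
  at R: (y*(a+a)) (not simplifiable)
  at RR: (a+a) (not simplifiable)
Result: no simplifiable subexpression found -> normal form.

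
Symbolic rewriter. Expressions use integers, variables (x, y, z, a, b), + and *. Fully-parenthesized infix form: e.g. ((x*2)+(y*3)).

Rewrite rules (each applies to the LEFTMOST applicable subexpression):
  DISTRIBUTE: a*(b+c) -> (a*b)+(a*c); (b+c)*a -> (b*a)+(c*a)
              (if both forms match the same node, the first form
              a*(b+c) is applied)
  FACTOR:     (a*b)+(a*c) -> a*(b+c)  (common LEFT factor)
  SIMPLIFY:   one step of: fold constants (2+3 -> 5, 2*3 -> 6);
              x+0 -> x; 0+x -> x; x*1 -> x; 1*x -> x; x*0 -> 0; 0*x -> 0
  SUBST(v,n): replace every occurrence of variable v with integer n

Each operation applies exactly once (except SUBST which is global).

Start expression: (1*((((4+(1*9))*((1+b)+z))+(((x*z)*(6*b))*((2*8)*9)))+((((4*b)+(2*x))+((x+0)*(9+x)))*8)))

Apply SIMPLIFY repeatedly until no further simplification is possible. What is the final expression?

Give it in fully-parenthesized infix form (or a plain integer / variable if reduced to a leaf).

Answer: (((13*((1+b)+z))+(((x*z)*(6*b))*144))+((((4*b)+(2*x))+(x*(9+x)))*8))

Derivation:
Start: (1*((((4+(1*9))*((1+b)+z))+(((x*z)*(6*b))*((2*8)*9)))+((((4*b)+(2*x))+((x+0)*(9+x)))*8)))
Step 1: at root: (1*((((4+(1*9))*((1+b)+z))+(((x*z)*(6*b))*((2*8)*9)))+((((4*b)+(2*x))+((x+0)*(9+x)))*8))) -> ((((4+(1*9))*((1+b)+z))+(((x*z)*(6*b))*((2*8)*9)))+((((4*b)+(2*x))+((x+0)*(9+x)))*8)); overall: (1*((((4+(1*9))*((1+b)+z))+(((x*z)*(6*b))*((2*8)*9)))+((((4*b)+(2*x))+((x+0)*(9+x)))*8))) -> ((((4+(1*9))*((1+b)+z))+(((x*z)*(6*b))*((2*8)*9)))+((((4*b)+(2*x))+((x+0)*(9+x)))*8))
Step 2: at LLLR: (1*9) -> 9; overall: ((((4+(1*9))*((1+b)+z))+(((x*z)*(6*b))*((2*8)*9)))+((((4*b)+(2*x))+((x+0)*(9+x)))*8)) -> ((((4+9)*((1+b)+z))+(((x*z)*(6*b))*((2*8)*9)))+((((4*b)+(2*x))+((x+0)*(9+x)))*8))
Step 3: at LLL: (4+9) -> 13; overall: ((((4+9)*((1+b)+z))+(((x*z)*(6*b))*((2*8)*9)))+((((4*b)+(2*x))+((x+0)*(9+x)))*8)) -> (((13*((1+b)+z))+(((x*z)*(6*b))*((2*8)*9)))+((((4*b)+(2*x))+((x+0)*(9+x)))*8))
Step 4: at LRRL: (2*8) -> 16; overall: (((13*((1+b)+z))+(((x*z)*(6*b))*((2*8)*9)))+((((4*b)+(2*x))+((x+0)*(9+x)))*8)) -> (((13*((1+b)+z))+(((x*z)*(6*b))*(16*9)))+((((4*b)+(2*x))+((x+0)*(9+x)))*8))
Step 5: at LRR: (16*9) -> 144; overall: (((13*((1+b)+z))+(((x*z)*(6*b))*(16*9)))+((((4*b)+(2*x))+((x+0)*(9+x)))*8)) -> (((13*((1+b)+z))+(((x*z)*(6*b))*144))+((((4*b)+(2*x))+((x+0)*(9+x)))*8))
Step 6: at RLRL: (x+0) -> x; overall: (((13*((1+b)+z))+(((x*z)*(6*b))*144))+((((4*b)+(2*x))+((x+0)*(9+x)))*8)) -> (((13*((1+b)+z))+(((x*z)*(6*b))*144))+((((4*b)+(2*x))+(x*(9+x)))*8))
Fixed point: (((13*((1+b)+z))+(((x*z)*(6*b))*144))+((((4*b)+(2*x))+(x*(9+x)))*8))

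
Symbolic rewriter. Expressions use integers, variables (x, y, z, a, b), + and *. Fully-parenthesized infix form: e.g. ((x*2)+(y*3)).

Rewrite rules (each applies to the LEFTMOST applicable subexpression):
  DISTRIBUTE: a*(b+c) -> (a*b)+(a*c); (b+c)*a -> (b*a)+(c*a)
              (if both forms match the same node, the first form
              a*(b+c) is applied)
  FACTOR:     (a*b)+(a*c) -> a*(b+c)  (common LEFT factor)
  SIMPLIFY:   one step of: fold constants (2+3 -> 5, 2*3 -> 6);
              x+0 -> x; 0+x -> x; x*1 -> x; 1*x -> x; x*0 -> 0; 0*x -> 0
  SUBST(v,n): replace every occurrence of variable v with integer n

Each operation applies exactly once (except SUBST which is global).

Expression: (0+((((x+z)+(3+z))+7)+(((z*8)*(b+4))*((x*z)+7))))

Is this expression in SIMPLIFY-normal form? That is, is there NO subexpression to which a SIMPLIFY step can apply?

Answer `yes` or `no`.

Answer: no

Derivation:
Expression: (0+((((x+z)+(3+z))+7)+(((z*8)*(b+4))*((x*z)+7))))
Scanning for simplifiable subexpressions (pre-order)...
  at root: (0+((((x+z)+(3+z))+7)+(((z*8)*(b+4))*((x*z)+7)))) (SIMPLIFIABLE)
  at R: ((((x+z)+(3+z))+7)+(((z*8)*(b+4))*((x*z)+7))) (not simplifiable)
  at RL: (((x+z)+(3+z))+7) (not simplifiable)
  at RLL: ((x+z)+(3+z)) (not simplifiable)
  at RLLL: (x+z) (not simplifiable)
  at RLLR: (3+z) (not simplifiable)
  at RR: (((z*8)*(b+4))*((x*z)+7)) (not simplifiable)
  at RRL: ((z*8)*(b+4)) (not simplifiable)
  at RRLL: (z*8) (not simplifiable)
  at RRLR: (b+4) (not simplifiable)
  at RRR: ((x*z)+7) (not simplifiable)
  at RRRL: (x*z) (not simplifiable)
Found simplifiable subexpr at path root: (0+((((x+z)+(3+z))+7)+(((z*8)*(b+4))*((x*z)+7))))
One SIMPLIFY step would give: ((((x+z)+(3+z))+7)+(((z*8)*(b+4))*((x*z)+7)))
-> NOT in normal form.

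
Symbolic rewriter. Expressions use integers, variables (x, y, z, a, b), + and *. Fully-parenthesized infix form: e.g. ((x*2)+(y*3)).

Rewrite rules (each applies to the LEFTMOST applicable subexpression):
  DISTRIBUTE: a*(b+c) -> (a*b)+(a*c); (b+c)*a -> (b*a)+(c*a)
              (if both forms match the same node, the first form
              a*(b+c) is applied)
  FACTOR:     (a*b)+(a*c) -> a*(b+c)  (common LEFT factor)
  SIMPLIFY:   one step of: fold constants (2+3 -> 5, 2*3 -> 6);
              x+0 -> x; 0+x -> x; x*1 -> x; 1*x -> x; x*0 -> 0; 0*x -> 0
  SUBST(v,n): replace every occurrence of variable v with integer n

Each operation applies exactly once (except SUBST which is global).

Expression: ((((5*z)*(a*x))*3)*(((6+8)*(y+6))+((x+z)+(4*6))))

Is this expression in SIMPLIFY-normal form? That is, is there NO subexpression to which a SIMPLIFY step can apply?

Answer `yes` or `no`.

Expression: ((((5*z)*(a*x))*3)*(((6+8)*(y+6))+((x+z)+(4*6))))
Scanning for simplifiable subexpressions (pre-order)...
  at root: ((((5*z)*(a*x))*3)*(((6+8)*(y+6))+((x+z)+(4*6)))) (not simplifiable)
  at L: (((5*z)*(a*x))*3) (not simplifiable)
  at LL: ((5*z)*(a*x)) (not simplifiable)
  at LLL: (5*z) (not simplifiable)
  at LLR: (a*x) (not simplifiable)
  at R: (((6+8)*(y+6))+((x+z)+(4*6))) (not simplifiable)
  at RL: ((6+8)*(y+6)) (not simplifiable)
  at RLL: (6+8) (SIMPLIFIABLE)
  at RLR: (y+6) (not simplifiable)
  at RR: ((x+z)+(4*6)) (not simplifiable)
  at RRL: (x+z) (not simplifiable)
  at RRR: (4*6) (SIMPLIFIABLE)
Found simplifiable subexpr at path RLL: (6+8)
One SIMPLIFY step would give: ((((5*z)*(a*x))*3)*((14*(y+6))+((x+z)+(4*6))))
-> NOT in normal form.

Answer: no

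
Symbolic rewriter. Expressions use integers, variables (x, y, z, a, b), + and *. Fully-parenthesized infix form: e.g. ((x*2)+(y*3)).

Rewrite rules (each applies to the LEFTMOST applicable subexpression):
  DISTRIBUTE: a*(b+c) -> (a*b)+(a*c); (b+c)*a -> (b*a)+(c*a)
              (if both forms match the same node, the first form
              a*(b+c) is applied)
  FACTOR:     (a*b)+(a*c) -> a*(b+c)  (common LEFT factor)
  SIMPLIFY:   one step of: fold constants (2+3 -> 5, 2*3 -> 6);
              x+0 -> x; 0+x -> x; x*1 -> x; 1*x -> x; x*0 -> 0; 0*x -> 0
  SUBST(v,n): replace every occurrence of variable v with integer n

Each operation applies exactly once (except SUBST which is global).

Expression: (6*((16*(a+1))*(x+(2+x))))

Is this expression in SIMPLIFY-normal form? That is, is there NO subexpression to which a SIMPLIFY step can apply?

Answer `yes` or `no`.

Expression: (6*((16*(a+1))*(x+(2+x))))
Scanning for simplifiable subexpressions (pre-order)...
  at root: (6*((16*(a+1))*(x+(2+x)))) (not simplifiable)
  at R: ((16*(a+1))*(x+(2+x))) (not simplifiable)
  at RL: (16*(a+1)) (not simplifiable)
  at RLR: (a+1) (not simplifiable)
  at RR: (x+(2+x)) (not simplifiable)
  at RRR: (2+x) (not simplifiable)
Result: no simplifiable subexpression found -> normal form.

Answer: yes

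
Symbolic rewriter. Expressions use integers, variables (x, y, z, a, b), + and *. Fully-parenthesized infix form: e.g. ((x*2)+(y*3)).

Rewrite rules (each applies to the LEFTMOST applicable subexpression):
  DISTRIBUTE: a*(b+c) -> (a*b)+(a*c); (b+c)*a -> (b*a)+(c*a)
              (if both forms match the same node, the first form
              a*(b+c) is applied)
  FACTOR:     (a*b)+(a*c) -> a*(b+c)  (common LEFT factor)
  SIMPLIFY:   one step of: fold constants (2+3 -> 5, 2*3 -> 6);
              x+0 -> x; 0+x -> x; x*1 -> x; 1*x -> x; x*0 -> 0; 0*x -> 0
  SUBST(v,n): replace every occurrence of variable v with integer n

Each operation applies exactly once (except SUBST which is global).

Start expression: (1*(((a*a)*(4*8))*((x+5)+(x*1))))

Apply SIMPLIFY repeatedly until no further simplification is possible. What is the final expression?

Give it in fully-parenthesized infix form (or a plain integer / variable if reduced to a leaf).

Start: (1*(((a*a)*(4*8))*((x+5)+(x*1))))
Step 1: at root: (1*(((a*a)*(4*8))*((x+5)+(x*1)))) -> (((a*a)*(4*8))*((x+5)+(x*1))); overall: (1*(((a*a)*(4*8))*((x+5)+(x*1)))) -> (((a*a)*(4*8))*((x+5)+(x*1)))
Step 2: at LR: (4*8) -> 32; overall: (((a*a)*(4*8))*((x+5)+(x*1))) -> (((a*a)*32)*((x+5)+(x*1)))
Step 3: at RR: (x*1) -> x; overall: (((a*a)*32)*((x+5)+(x*1))) -> (((a*a)*32)*((x+5)+x))
Fixed point: (((a*a)*32)*((x+5)+x))

Answer: (((a*a)*32)*((x+5)+x))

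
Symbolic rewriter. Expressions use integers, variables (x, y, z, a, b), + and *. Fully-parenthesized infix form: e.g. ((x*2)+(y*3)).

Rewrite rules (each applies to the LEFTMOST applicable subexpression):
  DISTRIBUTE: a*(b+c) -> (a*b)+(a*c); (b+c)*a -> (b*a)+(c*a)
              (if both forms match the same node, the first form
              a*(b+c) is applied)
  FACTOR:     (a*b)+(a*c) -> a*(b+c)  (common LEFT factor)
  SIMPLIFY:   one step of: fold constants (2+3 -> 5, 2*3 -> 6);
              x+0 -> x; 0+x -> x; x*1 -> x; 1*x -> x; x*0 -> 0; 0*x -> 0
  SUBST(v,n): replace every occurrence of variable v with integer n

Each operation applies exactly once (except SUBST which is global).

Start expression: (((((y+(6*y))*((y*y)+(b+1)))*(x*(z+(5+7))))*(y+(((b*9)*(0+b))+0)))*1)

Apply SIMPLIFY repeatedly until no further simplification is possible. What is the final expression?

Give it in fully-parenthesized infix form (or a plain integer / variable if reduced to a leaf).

Start: (((((y+(6*y))*((y*y)+(b+1)))*(x*(z+(5+7))))*(y+(((b*9)*(0+b))+0)))*1)
Step 1: at root: (((((y+(6*y))*((y*y)+(b+1)))*(x*(z+(5+7))))*(y+(((b*9)*(0+b))+0)))*1) -> ((((y+(6*y))*((y*y)+(b+1)))*(x*(z+(5+7))))*(y+(((b*9)*(0+b))+0))); overall: (((((y+(6*y))*((y*y)+(b+1)))*(x*(z+(5+7))))*(y+(((b*9)*(0+b))+0)))*1) -> ((((y+(6*y))*((y*y)+(b+1)))*(x*(z+(5+7))))*(y+(((b*9)*(0+b))+0)))
Step 2: at LRRR: (5+7) -> 12; overall: ((((y+(6*y))*((y*y)+(b+1)))*(x*(z+(5+7))))*(y+(((b*9)*(0+b))+0))) -> ((((y+(6*y))*((y*y)+(b+1)))*(x*(z+12)))*(y+(((b*9)*(0+b))+0)))
Step 3: at RR: (((b*9)*(0+b))+0) -> ((b*9)*(0+b)); overall: ((((y+(6*y))*((y*y)+(b+1)))*(x*(z+12)))*(y+(((b*9)*(0+b))+0))) -> ((((y+(6*y))*((y*y)+(b+1)))*(x*(z+12)))*(y+((b*9)*(0+b))))
Step 4: at RRR: (0+b) -> b; overall: ((((y+(6*y))*((y*y)+(b+1)))*(x*(z+12)))*(y+((b*9)*(0+b)))) -> ((((y+(6*y))*((y*y)+(b+1)))*(x*(z+12)))*(y+((b*9)*b)))
Fixed point: ((((y+(6*y))*((y*y)+(b+1)))*(x*(z+12)))*(y+((b*9)*b)))

Answer: ((((y+(6*y))*((y*y)+(b+1)))*(x*(z+12)))*(y+((b*9)*b)))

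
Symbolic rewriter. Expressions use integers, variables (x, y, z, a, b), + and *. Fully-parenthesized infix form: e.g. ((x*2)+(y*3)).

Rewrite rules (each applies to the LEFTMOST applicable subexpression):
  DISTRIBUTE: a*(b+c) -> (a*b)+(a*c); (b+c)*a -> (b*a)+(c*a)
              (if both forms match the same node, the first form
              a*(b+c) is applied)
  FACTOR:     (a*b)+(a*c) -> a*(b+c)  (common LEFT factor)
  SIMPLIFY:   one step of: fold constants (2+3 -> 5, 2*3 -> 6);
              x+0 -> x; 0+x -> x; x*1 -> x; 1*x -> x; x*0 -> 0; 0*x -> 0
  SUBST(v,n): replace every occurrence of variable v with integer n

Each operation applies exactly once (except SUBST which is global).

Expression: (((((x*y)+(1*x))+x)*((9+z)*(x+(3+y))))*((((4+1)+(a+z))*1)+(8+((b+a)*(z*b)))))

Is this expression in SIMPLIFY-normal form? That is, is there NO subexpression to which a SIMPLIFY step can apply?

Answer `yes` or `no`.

Answer: no

Derivation:
Expression: (((((x*y)+(1*x))+x)*((9+z)*(x+(3+y))))*((((4+1)+(a+z))*1)+(8+((b+a)*(z*b)))))
Scanning for simplifiable subexpressions (pre-order)...
  at root: (((((x*y)+(1*x))+x)*((9+z)*(x+(3+y))))*((((4+1)+(a+z))*1)+(8+((b+a)*(z*b))))) (not simplifiable)
  at L: ((((x*y)+(1*x))+x)*((9+z)*(x+(3+y)))) (not simplifiable)
  at LL: (((x*y)+(1*x))+x) (not simplifiable)
  at LLL: ((x*y)+(1*x)) (not simplifiable)
  at LLLL: (x*y) (not simplifiable)
  at LLLR: (1*x) (SIMPLIFIABLE)
  at LR: ((9+z)*(x+(3+y))) (not simplifiable)
  at LRL: (9+z) (not simplifiable)
  at LRR: (x+(3+y)) (not simplifiable)
  at LRRR: (3+y) (not simplifiable)
  at R: ((((4+1)+(a+z))*1)+(8+((b+a)*(z*b)))) (not simplifiable)
  at RL: (((4+1)+(a+z))*1) (SIMPLIFIABLE)
  at RLL: ((4+1)+(a+z)) (not simplifiable)
  at RLLL: (4+1) (SIMPLIFIABLE)
  at RLLR: (a+z) (not simplifiable)
  at RR: (8+((b+a)*(z*b))) (not simplifiable)
  at RRR: ((b+a)*(z*b)) (not simplifiable)
  at RRRL: (b+a) (not simplifiable)
  at RRRR: (z*b) (not simplifiable)
Found simplifiable subexpr at path LLLR: (1*x)
One SIMPLIFY step would give: (((((x*y)+x)+x)*((9+z)*(x+(3+y))))*((((4+1)+(a+z))*1)+(8+((b+a)*(z*b)))))
-> NOT in normal form.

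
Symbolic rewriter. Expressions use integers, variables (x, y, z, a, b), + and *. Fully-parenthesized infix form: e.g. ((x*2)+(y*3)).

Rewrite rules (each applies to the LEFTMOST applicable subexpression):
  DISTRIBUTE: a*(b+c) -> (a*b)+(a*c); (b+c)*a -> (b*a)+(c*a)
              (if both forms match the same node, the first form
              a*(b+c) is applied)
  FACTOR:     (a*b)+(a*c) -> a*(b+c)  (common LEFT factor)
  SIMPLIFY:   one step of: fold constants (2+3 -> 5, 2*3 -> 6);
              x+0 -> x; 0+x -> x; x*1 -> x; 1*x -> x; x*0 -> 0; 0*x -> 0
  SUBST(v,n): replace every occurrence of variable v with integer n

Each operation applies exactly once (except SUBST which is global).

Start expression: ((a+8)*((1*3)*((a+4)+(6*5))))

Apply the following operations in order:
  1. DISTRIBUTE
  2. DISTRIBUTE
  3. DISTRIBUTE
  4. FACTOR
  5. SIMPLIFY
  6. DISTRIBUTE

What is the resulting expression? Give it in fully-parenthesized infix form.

Answer: (((a*(3*(a+4)))+(a*((1*3)*(6*5))))+(8*((1*3)*((a+4)+(6*5)))))

Derivation:
Start: ((a+8)*((1*3)*((a+4)+(6*5))))
Apply DISTRIBUTE at root (target: ((a+8)*((1*3)*((a+4)+(6*5))))): ((a+8)*((1*3)*((a+4)+(6*5)))) -> ((a*((1*3)*((a+4)+(6*5))))+(8*((1*3)*((a+4)+(6*5)))))
Apply DISTRIBUTE at LR (target: ((1*3)*((a+4)+(6*5)))): ((a*((1*3)*((a+4)+(6*5))))+(8*((1*3)*((a+4)+(6*5))))) -> ((a*(((1*3)*(a+4))+((1*3)*(6*5))))+(8*((1*3)*((a+4)+(6*5)))))
Apply DISTRIBUTE at L (target: (a*(((1*3)*(a+4))+((1*3)*(6*5))))): ((a*(((1*3)*(a+4))+((1*3)*(6*5))))+(8*((1*3)*((a+4)+(6*5))))) -> (((a*((1*3)*(a+4)))+(a*((1*3)*(6*5))))+(8*((1*3)*((a+4)+(6*5)))))
Apply FACTOR at L (target: ((a*((1*3)*(a+4)))+(a*((1*3)*(6*5))))): (((a*((1*3)*(a+4)))+(a*((1*3)*(6*5))))+(8*((1*3)*((a+4)+(6*5))))) -> ((a*(((1*3)*(a+4))+((1*3)*(6*5))))+(8*((1*3)*((a+4)+(6*5)))))
Apply SIMPLIFY at LRLL (target: (1*3)): ((a*(((1*3)*(a+4))+((1*3)*(6*5))))+(8*((1*3)*((a+4)+(6*5))))) -> ((a*((3*(a+4))+((1*3)*(6*5))))+(8*((1*3)*((a+4)+(6*5)))))
Apply DISTRIBUTE at L (target: (a*((3*(a+4))+((1*3)*(6*5))))): ((a*((3*(a+4))+((1*3)*(6*5))))+(8*((1*3)*((a+4)+(6*5))))) -> (((a*(3*(a+4)))+(a*((1*3)*(6*5))))+(8*((1*3)*((a+4)+(6*5)))))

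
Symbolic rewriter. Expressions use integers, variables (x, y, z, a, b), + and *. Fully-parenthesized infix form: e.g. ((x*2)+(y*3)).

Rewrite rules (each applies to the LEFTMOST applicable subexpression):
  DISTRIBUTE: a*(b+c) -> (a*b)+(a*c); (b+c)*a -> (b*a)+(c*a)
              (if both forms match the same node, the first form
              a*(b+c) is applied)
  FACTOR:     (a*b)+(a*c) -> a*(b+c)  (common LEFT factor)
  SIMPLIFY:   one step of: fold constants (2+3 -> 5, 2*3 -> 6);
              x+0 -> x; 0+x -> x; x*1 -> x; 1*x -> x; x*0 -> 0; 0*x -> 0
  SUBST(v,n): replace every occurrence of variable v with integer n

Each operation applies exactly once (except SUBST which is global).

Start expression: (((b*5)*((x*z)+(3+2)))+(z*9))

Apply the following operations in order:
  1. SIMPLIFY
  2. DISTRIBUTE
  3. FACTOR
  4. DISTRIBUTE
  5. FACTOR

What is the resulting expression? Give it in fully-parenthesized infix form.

Answer: (((b*5)*((x*z)+5))+(z*9))

Derivation:
Start: (((b*5)*((x*z)+(3+2)))+(z*9))
Apply SIMPLIFY at LRR (target: (3+2)): (((b*5)*((x*z)+(3+2)))+(z*9)) -> (((b*5)*((x*z)+5))+(z*9))
Apply DISTRIBUTE at L (target: ((b*5)*((x*z)+5))): (((b*5)*((x*z)+5))+(z*9)) -> ((((b*5)*(x*z))+((b*5)*5))+(z*9))
Apply FACTOR at L (target: (((b*5)*(x*z))+((b*5)*5))): ((((b*5)*(x*z))+((b*5)*5))+(z*9)) -> (((b*5)*((x*z)+5))+(z*9))
Apply DISTRIBUTE at L (target: ((b*5)*((x*z)+5))): (((b*5)*((x*z)+5))+(z*9)) -> ((((b*5)*(x*z))+((b*5)*5))+(z*9))
Apply FACTOR at L (target: (((b*5)*(x*z))+((b*5)*5))): ((((b*5)*(x*z))+((b*5)*5))+(z*9)) -> (((b*5)*((x*z)+5))+(z*9))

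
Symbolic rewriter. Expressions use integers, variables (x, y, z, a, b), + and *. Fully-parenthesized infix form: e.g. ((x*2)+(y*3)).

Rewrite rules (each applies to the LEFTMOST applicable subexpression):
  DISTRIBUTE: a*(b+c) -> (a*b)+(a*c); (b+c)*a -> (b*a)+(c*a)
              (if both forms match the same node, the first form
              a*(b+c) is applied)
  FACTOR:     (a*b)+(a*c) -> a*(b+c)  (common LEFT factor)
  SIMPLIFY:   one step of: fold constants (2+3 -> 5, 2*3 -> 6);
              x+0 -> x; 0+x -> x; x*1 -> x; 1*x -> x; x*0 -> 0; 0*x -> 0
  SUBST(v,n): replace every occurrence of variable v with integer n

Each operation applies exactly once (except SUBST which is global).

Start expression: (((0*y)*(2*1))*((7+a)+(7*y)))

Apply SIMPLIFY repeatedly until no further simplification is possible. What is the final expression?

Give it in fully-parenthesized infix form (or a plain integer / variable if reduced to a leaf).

Start: (((0*y)*(2*1))*((7+a)+(7*y)))
Step 1: at LL: (0*y) -> 0; overall: (((0*y)*(2*1))*((7+a)+(7*y))) -> ((0*(2*1))*((7+a)+(7*y)))
Step 2: at L: (0*(2*1)) -> 0; overall: ((0*(2*1))*((7+a)+(7*y))) -> (0*((7+a)+(7*y)))
Step 3: at root: (0*((7+a)+(7*y))) -> 0; overall: (0*((7+a)+(7*y))) -> 0
Fixed point: 0

Answer: 0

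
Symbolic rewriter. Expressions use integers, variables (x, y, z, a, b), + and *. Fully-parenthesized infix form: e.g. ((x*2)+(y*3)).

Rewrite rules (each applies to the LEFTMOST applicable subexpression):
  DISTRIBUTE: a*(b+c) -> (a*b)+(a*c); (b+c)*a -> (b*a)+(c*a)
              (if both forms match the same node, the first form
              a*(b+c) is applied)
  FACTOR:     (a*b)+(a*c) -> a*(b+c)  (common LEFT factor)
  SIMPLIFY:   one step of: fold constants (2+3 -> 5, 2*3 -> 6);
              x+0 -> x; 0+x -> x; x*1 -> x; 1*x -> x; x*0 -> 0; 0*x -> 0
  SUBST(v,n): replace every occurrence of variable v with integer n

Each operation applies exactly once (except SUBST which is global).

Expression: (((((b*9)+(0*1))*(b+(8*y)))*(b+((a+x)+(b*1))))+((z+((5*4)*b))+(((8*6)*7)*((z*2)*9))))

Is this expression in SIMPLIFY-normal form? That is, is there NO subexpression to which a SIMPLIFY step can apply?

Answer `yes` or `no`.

Answer: no

Derivation:
Expression: (((((b*9)+(0*1))*(b+(8*y)))*(b+((a+x)+(b*1))))+((z+((5*4)*b))+(((8*6)*7)*((z*2)*9))))
Scanning for simplifiable subexpressions (pre-order)...
  at root: (((((b*9)+(0*1))*(b+(8*y)))*(b+((a+x)+(b*1))))+((z+((5*4)*b))+(((8*6)*7)*((z*2)*9)))) (not simplifiable)
  at L: ((((b*9)+(0*1))*(b+(8*y)))*(b+((a+x)+(b*1)))) (not simplifiable)
  at LL: (((b*9)+(0*1))*(b+(8*y))) (not simplifiable)
  at LLL: ((b*9)+(0*1)) (not simplifiable)
  at LLLL: (b*9) (not simplifiable)
  at LLLR: (0*1) (SIMPLIFIABLE)
  at LLR: (b+(8*y)) (not simplifiable)
  at LLRR: (8*y) (not simplifiable)
  at LR: (b+((a+x)+(b*1))) (not simplifiable)
  at LRR: ((a+x)+(b*1)) (not simplifiable)
  at LRRL: (a+x) (not simplifiable)
  at LRRR: (b*1) (SIMPLIFIABLE)
  at R: ((z+((5*4)*b))+(((8*6)*7)*((z*2)*9))) (not simplifiable)
  at RL: (z+((5*4)*b)) (not simplifiable)
  at RLR: ((5*4)*b) (not simplifiable)
  at RLRL: (5*4) (SIMPLIFIABLE)
  at RR: (((8*6)*7)*((z*2)*9)) (not simplifiable)
  at RRL: ((8*6)*7) (not simplifiable)
  at RRLL: (8*6) (SIMPLIFIABLE)
  at RRR: ((z*2)*9) (not simplifiable)
  at RRRL: (z*2) (not simplifiable)
Found simplifiable subexpr at path LLLR: (0*1)
One SIMPLIFY step would give: (((((b*9)+0)*(b+(8*y)))*(b+((a+x)+(b*1))))+((z+((5*4)*b))+(((8*6)*7)*((z*2)*9))))
-> NOT in normal form.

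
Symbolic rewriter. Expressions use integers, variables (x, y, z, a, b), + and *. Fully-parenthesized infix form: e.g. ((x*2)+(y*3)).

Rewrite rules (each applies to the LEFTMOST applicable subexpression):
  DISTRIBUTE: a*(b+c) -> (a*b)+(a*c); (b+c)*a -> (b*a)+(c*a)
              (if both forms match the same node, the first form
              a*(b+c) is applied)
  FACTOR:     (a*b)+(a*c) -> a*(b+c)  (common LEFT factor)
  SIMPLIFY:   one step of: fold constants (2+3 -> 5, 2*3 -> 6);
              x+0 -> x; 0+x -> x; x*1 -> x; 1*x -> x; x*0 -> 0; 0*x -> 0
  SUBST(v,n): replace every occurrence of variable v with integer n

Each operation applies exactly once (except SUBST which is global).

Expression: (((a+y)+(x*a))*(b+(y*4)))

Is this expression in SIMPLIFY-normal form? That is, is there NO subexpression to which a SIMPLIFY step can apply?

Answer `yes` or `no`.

Answer: yes

Derivation:
Expression: (((a+y)+(x*a))*(b+(y*4)))
Scanning for simplifiable subexpressions (pre-order)...
  at root: (((a+y)+(x*a))*(b+(y*4))) (not simplifiable)
  at L: ((a+y)+(x*a)) (not simplifiable)
  at LL: (a+y) (not simplifiable)
  at LR: (x*a) (not simplifiable)
  at R: (b+(y*4)) (not simplifiable)
  at RR: (y*4) (not simplifiable)
Result: no simplifiable subexpression found -> normal form.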